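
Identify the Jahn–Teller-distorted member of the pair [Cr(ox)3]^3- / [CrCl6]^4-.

[CrCl6]^4-

[Cr(ox)3]^3-: Ligand charges: each oxalate is −2. With an overall charge of −3 the chromium centre must be in the +3 oxidation state. Chromium is a group-6 element; Cr(III) is therefore d³. The d³ configuration leaves the e_g set evenly filled (or empty) — no strong Jahn–Teller driving force.
[CrCl6]^4-: Each chloride is −1; balancing the −4 overall charge requires Cr(II). Chromium is a group-6 element; Cr(II) is therefore d⁴. Chloride is a weak-field ligand for a first-row metal, so the complex is high-spin. The t₂g³e_g¹ (high-spin) configuration has an unevenly filled e_g set; the Jahn–Teller theorem predicts a tetragonal distortion (typically axial elongation) to lift the degeneracy.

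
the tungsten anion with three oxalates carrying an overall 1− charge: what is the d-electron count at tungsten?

d¹

Each oxalate is −2; balancing the −1 overall charge requires W(V).
W sits in group 6, so the d-electron count is 6 − 5 = 1.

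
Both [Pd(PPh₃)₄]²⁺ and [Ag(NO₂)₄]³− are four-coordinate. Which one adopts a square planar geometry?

[Pd(PPh₃)₄]²⁺

For [Pd(PPh₃)₄]²⁺: Ligand charges: triphenylphosphine is neutral. With an overall charge of +2 the palladium centre must be in the +2 oxidation state. Group 10 minus oxidation state 2 gives a d⁸ configuration. A 4d d⁸ ion has a large crystal-field splitting; square planar leaves the high-energy d_{x²−y²} orbital empty and maximises CFSE. → square planar.
For [Ag(NO₂)₄]³−: Each nitro (N-bound nitrite) is −1; balancing the −3 overall charge requires Ag(I). Ag sits in group 11, so the d-electron count is 11 − 1 = 10. A d¹⁰ ion has no crystal-field stabilisation preference between square planar and tetrahedral, so four ligands adopt the sterically favoured tetrahedral geometry. → tetrahedral.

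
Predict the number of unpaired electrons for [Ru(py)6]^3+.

Pyridine is neutral; balancing the +3 overall charge requires Ru(III).
Group 8 minus oxidation state 3 gives a d⁵ configuration.
The spin state decides the count: a 4d ion has a large Δₒ and is invariably low-spin.
An octahedral low-spin d⁵ ion is t₂g⁵e_g⁰, giving 1 unpaired electron.

1 unpaired electron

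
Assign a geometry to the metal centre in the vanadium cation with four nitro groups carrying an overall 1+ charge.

Each nitro (N-bound nitrite) is −1; balancing the +1 overall charge requires V(V).
V sits in group 5, so the d-electron count is 5 − 5 = 0.
Coordination number: 4.
A d⁰ ion has no crystal-field stabilisation preference between square planar and tetrahedral, so four ligands adopt the sterically favoured tetrahedral geometry.

tetrahedral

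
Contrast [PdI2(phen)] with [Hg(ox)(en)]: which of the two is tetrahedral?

For [PdI2(phen)]: Summing ligand charges against the 0 overall charge gives an oxidation state of +2 for palladium. Group 10 minus oxidation state 2 gives a d⁸ configuration. A 4d d⁸ ion has a large crystal-field splitting; square planar leaves the high-energy d_{x²−y²} orbital empty and maximises CFSE. → square planar.
For [Hg(ox)(en)]: Each oxalate is −2; ethylenediamine is neutral; balancing the 0 overall charge requires Hg(II). Group 12 minus oxidation state 2 gives a d¹⁰ configuration. A d¹⁰ ion has no crystal-field stabilisation preference between square planar and tetrahedral, so four ligands adopt the sterically favoured tetrahedral geometry. → tetrahedral.

[Hg(ox)(en)]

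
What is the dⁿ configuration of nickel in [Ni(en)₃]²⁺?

d8

Ligand charges: ethylenediamine is neutral. With an overall charge of +2 the nickel centre must be in the +2 oxidation state.
Ni sits in group 10, so the d-electron count is 10 − 2 = 8.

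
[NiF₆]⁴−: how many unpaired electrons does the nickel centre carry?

2 unpaired electrons

Summing ligand charges against the −4 overall charge gives an oxidation state of +2 for nickel.
Nickel is a group-10 element; Ni(II) is therefore d⁸.
In an octahedral field the d⁸ configuration is t₂g⁶e_g² (only one arrangement possible), giving 2 unpaired electrons.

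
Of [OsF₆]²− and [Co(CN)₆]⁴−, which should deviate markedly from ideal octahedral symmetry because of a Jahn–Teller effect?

[OsF₆]²−: Ligand charges: each fluoride is −1. With an overall charge of −2 the osmium centre must be in the +4 oxidation state. Os sits in group 8, so the d-electron count is 8 − 4 = 4. A 5d ion has a large Δₒ and is invariably low-spin. The d⁴ configuration leaves the e_g set evenly filled (or empty) — no strong Jahn–Teller driving force.
[Co(CN)₆]⁴−: Summing ligand charges against the −4 overall charge gives an oxidation state of +2 for cobalt. Cobalt is a group-9 element; Co(II) is therefore d⁷. Cyanide is a strong-field ligand (high in the spectrochemical series) for a first-row metal, so the complex is low-spin. The t₂g⁶e_g¹ (low-spin) configuration has an unevenly filled e_g set; the Jahn–Teller theorem predicts a tetragonal distortion (typically axial elongation) to lift the degeneracy.

[Co(CN)₆]⁴−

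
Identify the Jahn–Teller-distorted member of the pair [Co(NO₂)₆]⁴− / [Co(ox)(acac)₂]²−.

[Co(NO₂)₆]⁴−

[Co(NO₂)₆]⁴−: Ligand charges: each nitro (N-bound nitrite) is −1. With an overall charge of −4 the cobalt centre must be in the +2 oxidation state. Co sits in group 9, so the d-electron count is 9 − 2 = 7. Nitro (N-bound nitrite) is a strong-field ligand (high in the spectrochemical series) for a first-row metal, so the complex is low-spin. The t₂g⁶e_g¹ (low-spin) configuration has an unevenly filled e_g set; the Jahn–Teller theorem predicts a tetragonal distortion (typically axial elongation) to lift the degeneracy.
[Co(ox)(acac)₂]²−: Summing ligand charges against the −2 overall charge gives an oxidation state of +2 for cobalt. Co sits in group 9, so the d-electron count is 9 − 2 = 7. Acetylacetonate and oxalate are weak-field ligands for a first-row metal, so the complex is high-spin. The d⁷ configuration leaves the e_g set evenly filled (or empty) — no strong Jahn–Teller driving force.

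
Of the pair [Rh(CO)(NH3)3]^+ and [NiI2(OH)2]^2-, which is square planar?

[Rh(CO)(NH3)3]^+

For [Rh(CO)(NH3)3]^+: Carbonyl is neutral; ammonia is neutral; balancing the +1 overall charge requires Rh(I). Rhodium is a group-9 element; Rh(I) is therefore d⁸. A 4d d⁸ ion has a large crystal-field splitting; square planar leaves the high-energy d_{x²−y²} orbital empty and maximises CFSE. → square planar.
For [NiI2(OH)2]^2-: Ligand charges: each iodide is −1; each hydroxide is −1. With an overall charge of −2 the nickel centre must be in the +2 oxidation state. Nickel is a group-10 element; Ni(II) is therefore d⁸. Hydroxide and iodide are weak-field ligands. With weak-field ligands the CFSE gain from square planar is small, so a 3d d⁸ ion takes the sterically preferred tetrahedral geometry. → tetrahedral.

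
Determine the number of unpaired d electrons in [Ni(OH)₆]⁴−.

Each hydroxide is −1; balancing the −4 overall charge requires Ni(II).
Ni sits in group 10, so the d-electron count is 10 − 2 = 8.
In an octahedral field the d⁸ configuration is t₂g⁶e_g² (only one arrangement possible), giving 2 unpaired electrons.

2 unpaired electrons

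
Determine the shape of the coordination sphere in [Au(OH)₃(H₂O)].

square planar

Summing ligand charges against the 0 overall charge gives an oxidation state of +3 for gold.
Au sits in group 11, so the d-electron count is 11 − 3 = 8.
With 4 monodentate ligands the coordination number is 4.
A 5d d⁸ ion has a large crystal-field splitting; square planar leaves the high-energy d_{x²−y²} orbital empty and maximises CFSE.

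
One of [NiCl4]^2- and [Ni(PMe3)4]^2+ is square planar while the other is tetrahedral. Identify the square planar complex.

For [NiCl4]^2-: Ligand charges: each chloride is −1. With an overall charge of −2 the nickel centre must be in the +2 oxidation state. Nickel is a group-10 element; Ni(II) is therefore d⁸. Chloride is a weak-field ligand. With weak-field ligands the CFSE gain from square planar is small, so a 3d d⁸ ion takes the sterically preferred tetrahedral geometry. → tetrahedral.
For [Ni(PMe3)4]^2+: Summing ligand charges against the +2 overall charge gives an oxidation state of +2 for nickel. Ni sits in group 10, so the d-electron count is 10 − 2 = 8. Trimethylphosphine is a strong-field ligand (high in the spectrochemical series). A 3d d⁸ ion with strong-field ligands gains enough CFSE to favour square planar over tetrahedral. → square planar.

[Ni(PMe3)4]^2+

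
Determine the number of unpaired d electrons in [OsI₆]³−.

1

Summing ligand charges against the −3 overall charge gives an oxidation state of +3 for osmium.
Os sits in group 8, so the d-electron count is 8 − 3 = 5.
The spin state decides the count: a 5d ion has a large Δₒ and is invariably low-spin.
An octahedral low-spin d⁵ ion is t₂g⁵e_g⁰, giving 1 unpaired electron.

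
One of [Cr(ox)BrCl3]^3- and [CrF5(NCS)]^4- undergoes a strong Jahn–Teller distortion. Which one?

[CrF5(NCS)]^4-

[Cr(ox)BrCl3]^3-: Each oxalate is −2; each bromide is −1; each chloride is −1; balancing the −3 overall charge requires Cr(III). Cr sits in group 6, so the d-electron count is 6 − 3 = 3. The d³ configuration leaves the e_g set evenly filled (or empty) — no strong Jahn–Teller driving force.
[CrF5(NCS)]^4-: Summing ligand charges against the −4 overall charge gives an oxidation state of +2 for chromium. Group 6 minus oxidation state 2 gives a d⁴ configuration. Fluoride and isothiocyanate are weak-field ligands for a first-row metal, so the complex is high-spin. The t₂g³e_g¹ (high-spin) configuration has an unevenly filled e_g set; the Jahn–Teller theorem predicts a tetragonal distortion (typically axial elongation) to lift the degeneracy.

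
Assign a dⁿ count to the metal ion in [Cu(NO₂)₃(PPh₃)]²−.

Summing ligand charges against the −2 overall charge gives an oxidation state of +1 for copper.
Copper is a group-11 element; Cu(I) is therefore d¹⁰.

d¹⁰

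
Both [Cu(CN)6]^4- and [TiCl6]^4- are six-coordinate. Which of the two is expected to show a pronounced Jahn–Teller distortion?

[Cu(CN)6]^4-

[Cu(CN)6]^4-: Each cyanide is −1; balancing the −4 overall charge requires Cu(II). Copper is a group-11 element; Cu(II) is therefore d⁹. The t₂g⁶e_g³ configuration has an unevenly filled e_g set; the Jahn–Teller theorem predicts a tetragonal distortion (typically axial elongation) to lift the degeneracy.
[TiCl6]^4-: Ligand charges: each chloride is −1. With an overall charge of −4 the titanium centre must be in the +2 oxidation state. Group 4 minus oxidation state 2 gives a d² configuration. The d² configuration leaves the e_g set evenly filled (or empty) — no strong Jahn–Teller driving force.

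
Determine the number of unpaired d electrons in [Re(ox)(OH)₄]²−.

Ligand charges: each oxalate is −2; each hydroxide is −1. With an overall charge of −2 the rhenium centre must be in the +4 oxidation state.
Group 7 minus oxidation state 4 gives a d³ configuration.
Counting donor atoms: 1×oxalate (bidentate) → 2 donors; 4×hydroxide (monodentate) → 4 donors. Coordination number = 6.
In an octahedral field the d³ configuration is t₂g³e_g⁰ (only one arrangement possible), giving 3 unpaired electrons.

3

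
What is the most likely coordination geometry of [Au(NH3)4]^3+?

square planar

Ligand charges: ammonia is neutral. With an overall charge of +3 the gold centre must be in the +3 oxidation state.
Au sits in group 11, so the d-electron count is 11 − 3 = 8.
With 4 monodentate ligands the coordination number is 4.
A 5d d⁸ ion has a large crystal-field splitting; square planar leaves the high-energy d_{x²−y²} orbital empty and maximises CFSE.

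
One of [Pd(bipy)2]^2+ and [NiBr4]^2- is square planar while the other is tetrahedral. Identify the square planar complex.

For [Pd(bipy)2]^2+: 2,2′-bipyridine is neutral; balancing the +2 overall charge requires Pd(II). Group 10 minus oxidation state 2 gives a d⁸ configuration. A 4d d⁸ ion has a large crystal-field splitting; square planar leaves the high-energy d_{x²−y²} orbital empty and maximises CFSE. → square planar.
For [NiBr4]^2-: Each bromide is −1; balancing the −2 overall charge requires Ni(II). Ni sits in group 10, so the d-electron count is 10 − 2 = 8. Bromide is a weak-field ligand. With weak-field ligands the CFSE gain from square planar is small, so a 3d d⁸ ion takes the sterically preferred tetrahedral geometry. → tetrahedral.

[Pd(bipy)2]^2+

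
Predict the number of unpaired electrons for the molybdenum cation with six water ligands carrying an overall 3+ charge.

Ligand charges: water is neutral. With an overall charge of +3 the molybdenum centre must be in the +3 oxidation state.
Molybdenum is a group-6 element; Mo(III) is therefore d³.
In an octahedral field the d³ configuration is t₂g³e_g⁰ (only one arrangement possible), giving 3 unpaired electrons.

3 unpaired electrons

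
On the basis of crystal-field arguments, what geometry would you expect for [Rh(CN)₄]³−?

square planar

Each cyanide is −1; balancing the −3 overall charge requires Rh(I).
Rhodium is a group-9 element; Rh(I) is therefore d⁸.
With 4 monodentate ligands the coordination number is 4.
A 4d d⁸ ion has a large crystal-field splitting; square planar leaves the high-energy d_{x²−y²} orbital empty and maximises CFSE.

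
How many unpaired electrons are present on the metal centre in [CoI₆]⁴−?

Each iodide is −1; balancing the −4 overall charge requires Co(II).
Group 9 minus oxidation state 2 gives a d⁷ configuration.
The spin state decides the count: Iodide is a weak-field ligand for a first-row metal, so the complex is high-spin.
An octahedral high-spin d⁷ ion is t₂g⁵e_g², giving 3 unpaired electrons.

3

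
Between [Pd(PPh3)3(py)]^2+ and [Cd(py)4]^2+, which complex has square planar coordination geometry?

For [Pd(PPh3)3(py)]^2+: Summing ligand charges against the +2 overall charge gives an oxidation state of +2 for palladium. Pd sits in group 10, so the d-electron count is 10 − 2 = 8. A 4d d⁸ ion has a large crystal-field splitting; square planar leaves the high-energy d_{x²−y²} orbital empty and maximises CFSE. → square planar.
For [Cd(py)4]^2+: Summing ligand charges against the +2 overall charge gives an oxidation state of +2 for cadmium. Cd sits in group 12, so the d-electron count is 12 − 2 = 10. A d¹⁰ ion has no crystal-field stabilisation preference between square planar and tetrahedral, so four ligands adopt the sterically favoured tetrahedral geometry. → tetrahedral.

[Pd(PPh3)3(py)]^2+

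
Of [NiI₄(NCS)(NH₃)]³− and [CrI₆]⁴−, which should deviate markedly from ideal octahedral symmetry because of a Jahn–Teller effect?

[NiI₄(NCS)(NH₃)]³−: Ligand charges: each iodide is −1; each isothiocyanate is −1; ammonia is neutral. With an overall charge of −3 the nickel centre must be in the +2 oxidation state. Ni sits in group 10, so the d-electron count is 10 − 2 = 8. The d⁸ configuration leaves the e_g set evenly filled (or empty) — no strong Jahn–Teller driving force.
[CrI₆]⁴−: Summing ligand charges against the −4 overall charge gives an oxidation state of +2 for chromium. Group 6 minus oxidation state 2 gives a d⁴ configuration. Iodide is a weak-field ligand for a first-row metal, so the complex is high-spin. The t₂g³e_g¹ (high-spin) configuration has an unevenly filled e_g set; the Jahn–Teller theorem predicts a tetragonal distortion (typically axial elongation) to lift the degeneracy.

[CrI₆]⁴−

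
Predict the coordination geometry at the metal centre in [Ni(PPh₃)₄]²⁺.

square planar

Triphenylphosphine is neutral; balancing the +2 overall charge requires Ni(II).
Nickel is a group-10 element; Ni(II) is therefore d⁸.
With 4 monodentate ligands the coordination number is 4.
Triphenylphosphine is a strong-field ligand (high in the spectrochemical series).
A 3d d⁸ ion with strong-field ligands gains enough CFSE to favour square planar over tetrahedral.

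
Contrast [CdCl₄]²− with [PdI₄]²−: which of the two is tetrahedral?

[CdCl₄]²−

For [CdCl₄]²−: Summing ligand charges against the −2 overall charge gives an oxidation state of +2 for cadmium. Cd sits in group 12, so the d-electron count is 12 − 2 = 10. A d¹⁰ ion has no crystal-field stabilisation preference between square planar and tetrahedral, so four ligands adopt the sterically favoured tetrahedral geometry. → tetrahedral.
For [PdI₄]²−: Each iodide is −1; balancing the −2 overall charge requires Pd(II). Group 10 minus oxidation state 2 gives a d⁸ configuration. A 4d d⁸ ion has a large crystal-field splitting; square planar leaves the high-energy d_{x²−y²} orbital empty and maximises CFSE. → square planar.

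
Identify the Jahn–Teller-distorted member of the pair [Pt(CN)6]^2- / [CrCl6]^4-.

[CrCl6]^4-

[Pt(CN)6]^2-: Summing ligand charges against the −2 overall charge gives an oxidation state of +4 for platinum. Platinum is a group-10 element; Pt(IV) is therefore d⁶. A 5d ion has a large Δₒ and is invariably low-spin. The d⁶ configuration leaves the e_g set evenly filled (or empty) — no strong Jahn–Teller driving force.
[CrCl6]^4-: Ligand charges: each chloride is −1. With an overall charge of −4 the chromium centre must be in the +2 oxidation state. Cr sits in group 6, so the d-electron count is 6 − 2 = 4. Chloride is a weak-field ligand for a first-row metal, so the complex is high-spin. The t₂g³e_g¹ (high-spin) configuration has an unevenly filled e_g set; the Jahn–Teller theorem predicts a tetragonal distortion (typically axial elongation) to lift the degeneracy.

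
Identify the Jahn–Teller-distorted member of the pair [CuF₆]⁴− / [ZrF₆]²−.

[CuF₆]⁴−

[CuF₆]⁴−: Ligand charges: each fluoride is −1. With an overall charge of −4 the copper centre must be in the +2 oxidation state. Copper is a group-11 element; Cu(II) is therefore d⁹. The t₂g⁶e_g³ configuration has an unevenly filled e_g set; the Jahn–Teller theorem predicts a tetragonal distortion (typically axial elongation) to lift the degeneracy.
[ZrF₆]²−: Summing ligand charges against the −2 overall charge gives an oxidation state of +4 for zirconium. Zirconium is a group-4 element; Zr(IV) is therefore d⁰. The d⁰ configuration leaves the e_g set evenly filled (or empty) — no strong Jahn–Teller driving force.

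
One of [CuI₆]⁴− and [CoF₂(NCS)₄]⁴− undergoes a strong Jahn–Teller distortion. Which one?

[CuI₆]⁴−: Summing ligand charges against the −4 overall charge gives an oxidation state of +2 for copper. Cu sits in group 11, so the d-electron count is 11 − 2 = 9. The t₂g⁶e_g³ configuration has an unevenly filled e_g set; the Jahn–Teller theorem predicts a tetragonal distortion (typically axial elongation) to lift the degeneracy.
[CoF₂(NCS)₄]⁴−: Ligand charges: each fluoride is −1; each isothiocyanate is −1. With an overall charge of −4 the cobalt centre must be in the +2 oxidation state. Group 9 minus oxidation state 2 gives a d⁷ configuration. Fluoride and isothiocyanate are weak-field ligands for a first-row metal, so the complex is high-spin. The d⁷ configuration leaves the e_g set evenly filled (or empty) — no strong Jahn–Teller driving force.

[CuI₆]⁴−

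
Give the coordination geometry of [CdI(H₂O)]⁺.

linear

Each iodide is −1; water is neutral; balancing the +1 overall charge requires Cd(II).
Cd sits in group 12, so the d-electron count is 12 − 2 = 10.
Coordination number: 2.
A d¹⁰ ion with only two ligands adopts a linear arrangement (sp hybridisation; no CFSE preference).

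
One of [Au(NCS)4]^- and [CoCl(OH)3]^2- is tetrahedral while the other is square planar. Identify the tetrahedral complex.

[CoCl(OH)3]^2-

For [Au(NCS)4]^-: Each isothiocyanate is −1; balancing the −1 overall charge requires Au(III). Gold is a group-11 element; Au(III) is therefore d⁸. A 5d d⁸ ion has a large crystal-field splitting; square planar leaves the high-energy d_{x²−y²} orbital empty and maximises CFSE. → square planar.
For [CoCl(OH)3]^2-: Ligand charges: each chloride is −1; each hydroxide is −1. With an overall charge of −2 the cobalt centre must be in the +2 oxidation state. Cobalt is a group-9 element; Co(II) is therefore d⁷. For a high-spin 3d d⁷ ion with weak-field ligands the small Δₜ gives little square-planar CFSE advantage, so four ligands adopt the sterically favoured tetrahedral geometry. → tetrahedral.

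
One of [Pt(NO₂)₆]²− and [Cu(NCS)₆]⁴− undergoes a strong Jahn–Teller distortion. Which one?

[Cu(NCS)₆]⁴−

[Pt(NO₂)₆]²−: Each nitro (N-bound nitrite) is −1; balancing the −2 overall charge requires Pt(IV). Platinum is a group-10 element; Pt(IV) is therefore d⁶. A 5d ion has a large Δₒ and is invariably low-spin. The d⁶ configuration leaves the e_g set evenly filled (or empty) — no strong Jahn–Teller driving force.
[Cu(NCS)₆]⁴−: Each isothiocyanate is −1; balancing the −4 overall charge requires Cu(II). Cu sits in group 11, so the d-electron count is 11 − 2 = 9. The t₂g⁶e_g³ configuration has an unevenly filled e_g set; the Jahn–Teller theorem predicts a tetragonal distortion (typically axial elongation) to lift the degeneracy.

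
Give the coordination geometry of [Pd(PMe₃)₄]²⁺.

square planar

Summing ligand charges against the +2 overall charge gives an oxidation state of +2 for palladium.
Palladium is a group-10 element; Pd(II) is therefore d⁸.
Coordination number: 4.
A 4d d⁸ ion has a large crystal-field splitting; square planar leaves the high-energy d_{x²−y²} orbital empty and maximises CFSE.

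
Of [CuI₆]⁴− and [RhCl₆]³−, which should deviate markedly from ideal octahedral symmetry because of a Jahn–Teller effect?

[CuI₆]⁴−

[CuI₆]⁴−: Summing ligand charges against the −4 overall charge gives an oxidation state of +2 for copper. Copper is a group-11 element; Cu(II) is therefore d⁹. The t₂g⁶e_g³ configuration has an unevenly filled e_g set; the Jahn–Teller theorem predicts a tetragonal distortion (typically axial elongation) to lift the degeneracy.
[RhCl₆]³−: Summing ligand charges against the −3 overall charge gives an oxidation state of +3 for rhodium. Rhodium is a group-9 element; Rh(III) is therefore d⁶. A 4d ion has a large Δₒ and is invariably low-spin. The d⁶ configuration leaves the e_g set evenly filled (or empty) — no strong Jahn–Teller driving force.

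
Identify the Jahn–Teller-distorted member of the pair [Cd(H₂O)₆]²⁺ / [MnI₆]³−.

[MnI₆]³−

[Cd(H₂O)₆]²⁺: Ligand charges: water is neutral. With an overall charge of +2 the cadmium centre must be in the +2 oxidation state. Cadmium is a group-12 element; Cd(II) is therefore d¹⁰. The d¹⁰ configuration leaves the e_g set evenly filled (or empty) — no strong Jahn–Teller driving force.
[MnI₆]³−: Ligand charges: each iodide is −1. With an overall charge of −3 the manganese centre must be in the +3 oxidation state. Manganese is a group-7 element; Mn(III) is therefore d⁴. Iodide is a weak-field ligand for a first-row metal, so the complex is high-spin. The t₂g³e_g¹ (high-spin) configuration has an unevenly filled e_g set; the Jahn–Teller theorem predicts a tetragonal distortion (typically axial elongation) to lift the degeneracy.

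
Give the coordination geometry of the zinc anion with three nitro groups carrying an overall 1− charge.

trigonal planar

Ligand charges: each nitro (N-bound nitrite) is −1. With an overall charge of −1 the zinc centre must be in the +2 oxidation state.
Group 12 minus oxidation state 2 gives a d¹⁰ configuration.
With 3 monodentate ligands the coordination number is 3.
Three ligands around a d¹⁰ centre minimise repulsion in a trigonal-planar arrangement.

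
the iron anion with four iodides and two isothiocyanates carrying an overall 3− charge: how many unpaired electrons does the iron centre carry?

5 unpaired electrons

Ligand charges: each iodide is −1; each isothiocyanate is −1. With an overall charge of −3 the iron centre must be in the +3 oxidation state.
Group 8 minus oxidation state 3 gives a d⁵ configuration.
The spin state decides the count: Iodide and isothiocyanate are weak-field ligands for a first-row metal, so the complex is high-spin.
An octahedral high-spin d⁵ ion is t₂g³e_g², giving 5 unpaired electrons.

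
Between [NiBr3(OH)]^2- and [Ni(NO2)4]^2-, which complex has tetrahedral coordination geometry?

For [NiBr3(OH)]^2-: Ligand charges: each bromide is −1; each hydroxide is −1. With an overall charge of −2 the nickel centre must be in the +2 oxidation state. Ni sits in group 10, so the d-electron count is 10 − 2 = 8. Bromide and hydroxide are weak-field ligands. With weak-field ligands the CFSE gain from square planar is small, so a 3d d⁸ ion takes the sterically preferred tetrahedral geometry. → tetrahedral.
For [Ni(NO2)4]^2-: Summing ligand charges against the −2 overall charge gives an oxidation state of +2 for nickel. Ni sits in group 10, so the d-electron count is 10 − 2 = 8. Nitro (N-bound nitrite) is a strong-field ligand (high in the spectrochemical series). A 3d d⁸ ion with strong-field ligands gains enough CFSE to favour square planar over tetrahedral. → square planar.

[NiBr3(OH)]^2-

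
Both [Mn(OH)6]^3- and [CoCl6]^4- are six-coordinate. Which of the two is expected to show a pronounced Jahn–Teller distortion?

[Mn(OH)6]^3-

[Mn(OH)6]^3-: Ligand charges: each hydroxide is −1. With an overall charge of −3 the manganese centre must be in the +3 oxidation state. Group 7 minus oxidation state 3 gives a d⁴ configuration. Hydroxide is a weak-field ligand for a first-row metal, so the complex is high-spin. The t₂g³e_g¹ (high-spin) configuration has an unevenly filled e_g set; the Jahn–Teller theorem predicts a tetragonal distortion (typically axial elongation) to lift the degeneracy.
[CoCl6]^4-: Ligand charges: each chloride is −1. With an overall charge of −4 the cobalt centre must be in the +2 oxidation state. Co sits in group 9, so the d-electron count is 9 − 2 = 7. Chloride is a weak-field ligand for a first-row metal, so the complex is high-spin. The d⁷ configuration leaves the e_g set evenly filled (or empty) — no strong Jahn–Teller driving force.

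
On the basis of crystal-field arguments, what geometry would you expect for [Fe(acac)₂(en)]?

Ligand charges: each acetylacetonate is −1; ethylenediamine is neutral. With an overall charge of 0 the iron centre must be in the +2 oxidation state.
Fe sits in group 8, so the d-electron count is 8 − 2 = 6.
Counting donor atoms: 2×acetylacetonate (bidentate) → 4 donors; 1×ethylenediamine (bidentate) → 2 donors. Coordination number = 6.
Six donors around a single metal centre give an octahedral coordination sphere.

octahedral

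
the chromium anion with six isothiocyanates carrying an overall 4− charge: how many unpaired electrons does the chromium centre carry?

4

Summing ligand charges against the −4 overall charge gives an oxidation state of +2 for chromium.
Group 6 minus oxidation state 2 gives a d⁴ configuration.
The spin state decides the count: Isothiocyanate is a weak-field ligand for a first-row metal, so the complex is high-spin.
An octahedral high-spin d⁴ ion is t₂g³e_g¹, giving 4 unpaired electrons.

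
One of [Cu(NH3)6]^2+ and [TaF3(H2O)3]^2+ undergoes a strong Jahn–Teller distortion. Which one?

[Cu(NH3)6]^2+: Ligand charges: ammonia is neutral. With an overall charge of +2 the copper centre must be in the +2 oxidation state. Group 11 minus oxidation state 2 gives a d⁹ configuration. The t₂g⁶e_g³ configuration has an unevenly filled e_g set; the Jahn–Teller theorem predicts a tetragonal distortion (typically axial elongation) to lift the degeneracy.
[TaF3(H2O)3]^2+: Ligand charges: each fluoride is −1; water is neutral. With an overall charge of +2 the tantalum centre must be in the +5 oxidation state. Tantalum is a group-5 element; Ta(V) is therefore d⁰. The d⁰ configuration leaves the e_g set evenly filled (or empty) — no strong Jahn–Teller driving force.

[Cu(NH3)6]^2+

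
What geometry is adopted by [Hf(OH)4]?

Summing ligand charges against the 0 overall charge gives an oxidation state of +4 for hafnium.
Group 4 minus oxidation state 4 gives a d⁰ configuration.
With 4 monodentate ligands the coordination number is 4.
A d⁰ ion has no crystal-field stabilisation preference between square planar and tetrahedral, so four ligands adopt the sterically favoured tetrahedral geometry.

tetrahedral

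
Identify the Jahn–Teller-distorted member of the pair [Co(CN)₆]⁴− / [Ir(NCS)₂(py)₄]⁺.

[Co(CN)₆]⁴−

[Co(CN)₆]⁴−: Ligand charges: each cyanide is −1. With an overall charge of −4 the cobalt centre must be in the +2 oxidation state. Co sits in group 9, so the d-electron count is 9 − 2 = 7. Cyanide is a strong-field ligand (high in the spectrochemical series) for a first-row metal, so the complex is low-spin. The t₂g⁶e_g¹ (low-spin) configuration has an unevenly filled e_g set; the Jahn–Teller theorem predicts a tetragonal distortion (typically axial elongation) to lift the degeneracy.
[Ir(NCS)₂(py)₄]⁺: Each isothiocyanate is −1; pyridine is neutral; balancing the +1 overall charge requires Ir(III). Iridium is a group-9 element; Ir(III) is therefore d⁶. A 5d ion has a large Δₒ and is invariably low-spin. The d⁶ configuration leaves the e_g set evenly filled (or empty) — no strong Jahn–Teller driving force.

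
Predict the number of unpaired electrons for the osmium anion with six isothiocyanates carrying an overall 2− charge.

2

Ligand charges: each isothiocyanate is −1. With an overall charge of −2 the osmium centre must be in the +4 oxidation state.
Osmium is a group-8 element; Os(IV) is therefore d⁴.
The spin state decides the count: a 5d ion has a large Δₒ and is invariably low-spin.
An octahedral low-spin d⁴ ion is t₂g⁴e_g⁰, giving 2 unpaired electrons.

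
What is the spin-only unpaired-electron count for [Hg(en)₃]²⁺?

Ethylenediamine is neutral; balancing the +2 overall charge requires Hg(II).
Group 12 minus oxidation state 2 gives a d¹⁰ configuration.
Counting donor atoms: 3×ethylenediamine (bidentate) → 6 donors. Coordination number = 6.
In an octahedral field the d¹⁰ configuration is t₂g⁶e_g⁴, giving 0 unpaired electrons.

0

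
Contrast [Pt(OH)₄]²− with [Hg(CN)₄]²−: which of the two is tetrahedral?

For [Pt(OH)₄]²−: Ligand charges: each hydroxide is −1. With an overall charge of −2 the platinum centre must be in the +2 oxidation state. Pt sits in group 10, so the d-electron count is 10 − 2 = 8. A 5d d⁸ ion has a large crystal-field splitting; square planar leaves the high-energy d_{x²−y²} orbital empty and maximises CFSE. → square planar.
For [Hg(CN)₄]²−: Summing ligand charges against the −2 overall charge gives an oxidation state of +2 for mercury. Hg sits in group 12, so the d-electron count is 12 − 2 = 10. A d¹⁰ ion has no crystal-field stabilisation preference between square planar and tetrahedral, so four ligands adopt the sterically favoured tetrahedral geometry. → tetrahedral.

[Hg(CN)₄]²−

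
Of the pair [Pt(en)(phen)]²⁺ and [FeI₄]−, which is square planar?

[Pt(en)(phen)]²⁺

For [Pt(en)(phen)]²⁺: Ethylenediamine is neutral; 1,10-phenanthroline is neutral; balancing the +2 overall charge requires Pt(II). Group 10 minus oxidation state 2 gives a d⁸ configuration. A 5d d⁸ ion has a large crystal-field splitting; square planar leaves the high-energy d_{x²−y²} orbital empty and maximises CFSE. → square planar.
For [FeI₄]−: Summing ligand charges against the −1 overall charge gives an oxidation state of +3 for iron. Fe sits in group 8, so the d-electron count is 8 − 3 = 5. A high-spin d⁵ ion has zero CFSE in either geometry, so four ligands adopt the sterically favoured tetrahedral geometry. → tetrahedral.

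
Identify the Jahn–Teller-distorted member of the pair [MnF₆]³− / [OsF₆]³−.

[MnF₆]³−

[MnF₆]³−: Each fluoride is −1; balancing the −3 overall charge requires Mn(III). Manganese is a group-7 element; Mn(III) is therefore d⁴. Fluoride is a weak-field ligand for a first-row metal, so the complex is high-spin. The t₂g³e_g¹ (high-spin) configuration has an unevenly filled e_g set; the Jahn–Teller theorem predicts a tetragonal distortion (typically axial elongation) to lift the degeneracy.
[OsF₆]³−: Ligand charges: each fluoride is −1. With an overall charge of −3 the osmium centre must be in the +3 oxidation state. Osmium is a group-8 element; Os(III) is therefore d⁵. A 5d ion has a large Δₒ and is invariably low-spin. The d⁵ configuration leaves the e_g set evenly filled (or empty) — no strong Jahn–Teller driving force.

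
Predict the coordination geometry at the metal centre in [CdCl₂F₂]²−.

Each chloride is −1; each fluoride is −1; balancing the −2 overall charge requires Cd(II).
Group 12 minus oxidation state 2 gives a d¹⁰ configuration.
With 4 monodentate ligands the coordination number is 4.
A d¹⁰ ion has no crystal-field stabilisation preference between square planar and tetrahedral, so four ligands adopt the sterically favoured tetrahedral geometry.

tetrahedral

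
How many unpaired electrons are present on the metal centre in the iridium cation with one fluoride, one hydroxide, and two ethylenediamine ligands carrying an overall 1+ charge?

0 unpaired electrons

Each fluoride is −1; each hydroxide is −1; ethylenediamine is neutral; balancing the +1 overall charge requires Ir(III).
Group 9 minus oxidation state 3 gives a d⁶ configuration.
Counting donor atoms: 1×fluoride (monodentate) → 1 donor; 1×hydroxide (monodentate) → 1 donor; 2×ethylenediamine (bidentate) → 4 donors. Coordination number = 6.
The spin state decides the count: a 5d ion has a large Δₒ and is invariably low-spin.
An octahedral low-spin d⁶ ion is t₂g⁶e_g⁰, giving 0 unpaired electrons.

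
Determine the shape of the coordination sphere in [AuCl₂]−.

linear

Summing ligand charges against the −1 overall charge gives an oxidation state of +1 for gold.
Au sits in group 11, so the d-electron count is 11 − 1 = 10.
With 2 monodentate ligands the coordination number is 2.
A d¹⁰ ion with only two ligands adopts a linear arrangement (sp hybridisation; no CFSE preference).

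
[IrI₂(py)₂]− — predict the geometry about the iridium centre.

Ligand charges: each iodide is −1; pyridine is neutral. With an overall charge of −1 the iridium centre must be in the +1 oxidation state.
Ir sits in group 9, so the d-electron count is 9 − 1 = 8.
With 4 monodentate ligands the coordination number is 4.
A 5d d⁸ ion has a large crystal-field splitting; square planar leaves the high-energy d_{x²−y²} orbital empty and maximises CFSE.

square planar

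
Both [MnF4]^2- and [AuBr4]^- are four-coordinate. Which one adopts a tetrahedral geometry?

For [MnF4]^2-: Each fluoride is −1; balancing the −2 overall charge requires Mn(II). Mn sits in group 7, so the d-electron count is 7 − 2 = 5. A high-spin d⁵ ion has zero CFSE in either geometry, so four ligands adopt the sterically favoured tetrahedral geometry. → tetrahedral.
For [AuBr4]^-: Summing ligand charges against the −1 overall charge gives an oxidation state of +3 for gold. Group 11 minus oxidation state 3 gives a d⁸ configuration. A 5d d⁸ ion has a large crystal-field splitting; square planar leaves the high-energy d_{x²−y²} orbital empty and maximises CFSE. → square planar.

[MnF4]^2-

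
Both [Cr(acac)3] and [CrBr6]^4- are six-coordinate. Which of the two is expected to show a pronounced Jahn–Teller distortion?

[CrBr6]^4-

[Cr(acac)3]: Each acetylacetonate is −1; balancing the 0 overall charge requires Cr(III). Group 6 minus oxidation state 3 gives a d³ configuration. The d³ configuration leaves the e_g set evenly filled (or empty) — no strong Jahn–Teller driving force.
[CrBr6]^4-: Each bromide is −1; balancing the −4 overall charge requires Cr(II). Cr sits in group 6, so the d-electron count is 6 − 2 = 4. Bromide is a weak-field ligand for a first-row metal, so the complex is high-spin. The t₂g³e_g¹ (high-spin) configuration has an unevenly filled e_g set; the Jahn–Teller theorem predicts a tetragonal distortion (typically axial elongation) to lift the degeneracy.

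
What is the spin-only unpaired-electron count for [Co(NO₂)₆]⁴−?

Summing ligand charges against the −4 overall charge gives an oxidation state of +2 for cobalt.
Cobalt is a group-9 element; Co(II) is therefore d⁷.
The spin state decides the count: Nitro (N-bound nitrite) is a strong-field ligand (high in the spectrochemical series) for a first-row metal, so the complex is low-spin.
An octahedral low-spin d⁷ ion is t₂g⁶e_g¹, giving 1 unpaired electron.

1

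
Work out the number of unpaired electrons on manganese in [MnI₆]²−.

Ligand charges: each iodide is −1. With an overall charge of −2 the manganese centre must be in the +4 oxidation state.
Manganese is a group-7 element; Mn(IV) is therefore d³.
In an octahedral field the d³ configuration is t₂g³e_g⁰ (only one arrangement possible), giving 3 unpaired electrons.

3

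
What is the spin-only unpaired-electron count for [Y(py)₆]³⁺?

Summing ligand charges against the +3 overall charge gives an oxidation state of +3 for yttrium.
Group 3 minus oxidation state 3 gives a d⁰ configuration.
In an octahedral field the d⁰ configuration is t₂g⁰e_g⁰, giving 0 unpaired electrons.

0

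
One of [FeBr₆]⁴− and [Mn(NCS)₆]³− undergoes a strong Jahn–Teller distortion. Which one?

[FeBr₆]⁴−: Each bromide is −1; balancing the −4 overall charge requires Fe(II). Group 8 minus oxidation state 2 gives a d⁶ configuration. Bromide is a weak-field ligand for a first-row metal, so the complex is high-spin. The d⁶ configuration leaves the e_g set evenly filled (or empty) — no strong Jahn–Teller driving force.
[Mn(NCS)₆]³−: Summing ligand charges against the −3 overall charge gives an oxidation state of +3 for manganese. Group 7 minus oxidation state 3 gives a d⁴ configuration. Isothiocyanate is a weak-field ligand for a first-row metal, so the complex is high-spin. The t₂g³e_g¹ (high-spin) configuration has an unevenly filled e_g set; the Jahn–Teller theorem predicts a tetragonal distortion (typically axial elongation) to lift the degeneracy.

[Mn(NCS)₆]³−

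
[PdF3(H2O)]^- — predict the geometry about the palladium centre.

square planar

Each fluoride is −1; water is neutral; balancing the −1 overall charge requires Pd(II).
Pd sits in group 10, so the d-electron count is 10 − 2 = 8.
With 4 monodentate ligands the coordination number is 4.
A 4d d⁸ ion has a large crystal-field splitting; square planar leaves the high-energy d_{x²−y²} orbital empty and maximises CFSE.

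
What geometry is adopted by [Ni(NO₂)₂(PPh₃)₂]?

square planar

Each nitro (N-bound nitrite) is −1; triphenylphosphine is neutral; balancing the 0 overall charge requires Ni(II).
Ni sits in group 10, so the d-electron count is 10 − 2 = 8.
Coordination number: 4.
Nitro (N-bound nitrite) and triphenylphosphine are strong-field ligands (high in the spectrochemical series).
A 3d d⁸ ion with strong-field ligands gains enough CFSE to favour square planar over tetrahedral.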